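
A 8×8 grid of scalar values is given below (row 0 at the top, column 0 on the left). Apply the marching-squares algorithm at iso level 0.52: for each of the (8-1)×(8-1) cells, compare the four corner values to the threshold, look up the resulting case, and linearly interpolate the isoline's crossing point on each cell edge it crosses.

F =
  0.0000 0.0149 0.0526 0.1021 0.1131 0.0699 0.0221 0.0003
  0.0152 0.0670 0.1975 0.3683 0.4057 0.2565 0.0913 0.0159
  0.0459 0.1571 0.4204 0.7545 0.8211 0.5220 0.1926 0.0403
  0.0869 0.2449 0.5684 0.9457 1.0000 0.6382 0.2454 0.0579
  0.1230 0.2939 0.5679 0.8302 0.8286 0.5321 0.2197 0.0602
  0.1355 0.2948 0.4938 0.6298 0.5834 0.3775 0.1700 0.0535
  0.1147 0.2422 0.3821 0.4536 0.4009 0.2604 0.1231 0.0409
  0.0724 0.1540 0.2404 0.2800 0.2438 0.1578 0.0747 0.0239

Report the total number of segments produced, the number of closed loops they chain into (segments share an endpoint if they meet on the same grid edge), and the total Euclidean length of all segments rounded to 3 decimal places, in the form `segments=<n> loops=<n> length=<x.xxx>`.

cell (1,2): code 0100 → (1.393,3.000)–(2.000,2.298)
cell (1,3): code 1100 → (1.275,4.000)–(1.393,3.000)
cell (1,4): code 1100 → (1.992,5.000)–(1.275,4.000)
cell (1,5): code 1000 → (2.000,5.006)–(1.992,5.000)
cell (2,1): code 0100 → (2.673,2.000)–(3.000,1.850)
cell (2,2): code 1110 → (2.000,2.298)–(2.673,2.000)
cell (2,5): code 1001 → (3.000,5.301)–(2.000,5.006)
cell (3,1): code 0110 → (3.000,1.850)–(4.000,1.825)
cell (3,5): code 1001 → (4.000,5.039)–(3.000,5.301)
cell (4,1): code 0010 → (4.000,1.825)–(4.646,2.000)
cell (4,2): code 0111 → (4.646,2.000)–(5.000,2.193)
cell (4,4): code 1011 → (5.000,4.308)–(4.078,5.000)
cell (4,5): code 0001 → (4.078,5.000)–(4.000,5.039)
cell (5,2): code 0010 → (5.000,2.193)–(5.623,3.000)
cell (5,3): code 0011 → (5.623,3.000)–(5.347,4.000)
cell (5,4): code 0001 → (5.347,4.000)–(5.000,4.308)
total: 16 segments, chained into 1 closed loop(s), length Σ = 12.181343

segments=16 loops=1 length=12.181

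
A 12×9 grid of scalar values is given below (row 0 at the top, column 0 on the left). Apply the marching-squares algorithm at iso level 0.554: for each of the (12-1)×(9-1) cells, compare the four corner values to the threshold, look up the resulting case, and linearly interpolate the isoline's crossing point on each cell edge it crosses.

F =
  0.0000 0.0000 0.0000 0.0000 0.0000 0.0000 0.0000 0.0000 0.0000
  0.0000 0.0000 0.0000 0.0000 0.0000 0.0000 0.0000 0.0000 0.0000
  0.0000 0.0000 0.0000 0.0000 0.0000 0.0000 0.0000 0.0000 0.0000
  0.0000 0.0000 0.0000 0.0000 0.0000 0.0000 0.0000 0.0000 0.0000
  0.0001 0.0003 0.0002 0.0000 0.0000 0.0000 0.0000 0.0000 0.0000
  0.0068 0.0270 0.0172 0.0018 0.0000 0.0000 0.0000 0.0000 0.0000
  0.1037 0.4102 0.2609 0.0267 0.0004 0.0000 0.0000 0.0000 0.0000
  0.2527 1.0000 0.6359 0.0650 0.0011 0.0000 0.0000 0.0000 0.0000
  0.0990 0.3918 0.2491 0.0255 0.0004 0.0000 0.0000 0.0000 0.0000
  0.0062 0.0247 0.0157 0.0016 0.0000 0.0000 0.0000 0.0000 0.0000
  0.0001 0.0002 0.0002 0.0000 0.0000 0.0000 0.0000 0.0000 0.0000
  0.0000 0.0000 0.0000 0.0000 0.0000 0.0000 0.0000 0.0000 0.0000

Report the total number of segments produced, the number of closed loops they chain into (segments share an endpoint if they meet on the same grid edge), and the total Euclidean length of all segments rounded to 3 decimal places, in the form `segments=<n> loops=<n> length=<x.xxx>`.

cell (6,0): code 0100 → (6.244,1.000)–(7.000,0.403)
cell (6,1): code 1100 → (6.782,2.000)–(6.244,1.000)
cell (6,2): code 1000 → (7.000,2.143)–(6.782,2.000)
cell (7,0): code 0010 → (7.000,0.403)–(7.733,1.000)
cell (7,1): code 0011 → (7.733,1.000)–(7.212,2.000)
cell (7,2): code 0001 → (7.212,2.000)–(7.000,2.143)
total: 6 segments, chained into 1 closed loop(s), length Σ = 4.689158

segments=6 loops=1 length=4.689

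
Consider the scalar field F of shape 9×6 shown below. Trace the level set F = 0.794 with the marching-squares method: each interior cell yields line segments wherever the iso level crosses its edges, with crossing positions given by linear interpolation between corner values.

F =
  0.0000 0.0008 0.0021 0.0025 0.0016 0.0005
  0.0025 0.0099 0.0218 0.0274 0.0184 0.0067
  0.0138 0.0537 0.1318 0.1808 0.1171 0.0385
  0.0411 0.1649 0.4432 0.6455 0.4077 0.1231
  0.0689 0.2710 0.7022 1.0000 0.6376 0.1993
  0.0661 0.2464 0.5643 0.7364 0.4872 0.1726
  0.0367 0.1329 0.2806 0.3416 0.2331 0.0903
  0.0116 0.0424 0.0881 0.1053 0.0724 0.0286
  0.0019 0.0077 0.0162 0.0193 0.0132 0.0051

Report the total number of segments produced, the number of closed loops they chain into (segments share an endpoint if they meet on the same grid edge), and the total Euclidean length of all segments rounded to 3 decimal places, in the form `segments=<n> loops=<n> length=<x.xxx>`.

segments=4 loops=1 length=3.726

cell (3,2): code 0100 → (3.419,3.000)–(4.000,2.308)
cell (3,3): code 1000 → (4.000,3.568)–(3.419,3.000)
cell (4,2): code 0010 → (4.000,2.308)–(4.781,3.000)
cell (4,3): code 0001 → (4.781,3.000)–(4.000,3.568)
total: 4 segments, chained into 1 closed loop(s), length Σ = 3.726332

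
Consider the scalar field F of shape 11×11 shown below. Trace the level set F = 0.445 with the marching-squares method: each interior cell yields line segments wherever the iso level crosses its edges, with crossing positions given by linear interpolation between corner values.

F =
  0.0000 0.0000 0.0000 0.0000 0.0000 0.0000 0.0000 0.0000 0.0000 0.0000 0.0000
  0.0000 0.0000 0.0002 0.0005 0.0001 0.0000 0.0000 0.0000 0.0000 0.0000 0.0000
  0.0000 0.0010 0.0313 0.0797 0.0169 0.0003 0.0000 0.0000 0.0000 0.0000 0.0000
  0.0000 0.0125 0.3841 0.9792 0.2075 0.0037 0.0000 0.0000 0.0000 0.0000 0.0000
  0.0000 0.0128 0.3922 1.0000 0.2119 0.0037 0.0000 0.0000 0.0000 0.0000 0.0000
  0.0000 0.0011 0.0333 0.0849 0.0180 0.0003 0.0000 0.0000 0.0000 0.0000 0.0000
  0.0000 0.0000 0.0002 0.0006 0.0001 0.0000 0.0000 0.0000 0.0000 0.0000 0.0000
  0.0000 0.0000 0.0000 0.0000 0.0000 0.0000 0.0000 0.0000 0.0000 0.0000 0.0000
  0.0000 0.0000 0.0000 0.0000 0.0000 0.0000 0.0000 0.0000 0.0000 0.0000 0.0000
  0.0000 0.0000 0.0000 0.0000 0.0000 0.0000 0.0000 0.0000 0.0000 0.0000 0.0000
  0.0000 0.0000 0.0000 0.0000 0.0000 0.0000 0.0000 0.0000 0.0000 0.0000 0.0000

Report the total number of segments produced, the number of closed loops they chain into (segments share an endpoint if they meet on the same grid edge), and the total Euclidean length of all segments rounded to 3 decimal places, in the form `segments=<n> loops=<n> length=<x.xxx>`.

segments=6 loops=1 length=6.014

cell (2,2): code 0100 → (2.406,3.000)–(3.000,2.102)
cell (2,3): code 1000 → (3.000,3.692)–(2.406,3.000)
cell (3,2): code 0110 → (3.000,2.102)–(4.000,2.087)
cell (3,3): code 1001 → (4.000,3.704)–(3.000,3.692)
cell (4,2): code 0010 → (4.000,2.087)–(4.606,3.000)
cell (4,3): code 0001 → (4.606,3.000)–(4.000,3.704)
total: 6 segments, chained into 1 closed loop(s), length Σ = 6.014192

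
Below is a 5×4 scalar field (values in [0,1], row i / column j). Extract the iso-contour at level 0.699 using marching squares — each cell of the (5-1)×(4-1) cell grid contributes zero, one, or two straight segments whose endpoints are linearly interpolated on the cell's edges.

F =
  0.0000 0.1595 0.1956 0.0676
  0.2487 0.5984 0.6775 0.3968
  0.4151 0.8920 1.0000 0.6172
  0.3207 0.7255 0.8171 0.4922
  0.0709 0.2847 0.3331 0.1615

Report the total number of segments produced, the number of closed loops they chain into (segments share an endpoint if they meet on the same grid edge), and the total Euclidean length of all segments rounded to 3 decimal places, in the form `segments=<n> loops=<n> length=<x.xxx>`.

segments=8 loops=1 length=6.715

cell (1,0): code 0100 → (1.343,1.000)–(2.000,0.595)
cell (1,1): code 1100 → (1.067,2.000)–(1.343,1.000)
cell (1,2): code 1000 → (2.000,2.786)–(1.067,2.000)
cell (2,0): code 0110 → (2.000,0.595)–(3.000,0.935)
cell (2,2): code 1001 → (3.000,2.363)–(2.000,2.786)
cell (3,0): code 0010 → (3.000,0.935)–(3.060,1.000)
cell (3,1): code 0011 → (3.060,1.000)–(3.244,2.000)
cell (3,2): code 0001 → (3.244,2.000)–(3.000,2.363)
total: 8 segments, chained into 1 closed loop(s), length Σ = 6.714870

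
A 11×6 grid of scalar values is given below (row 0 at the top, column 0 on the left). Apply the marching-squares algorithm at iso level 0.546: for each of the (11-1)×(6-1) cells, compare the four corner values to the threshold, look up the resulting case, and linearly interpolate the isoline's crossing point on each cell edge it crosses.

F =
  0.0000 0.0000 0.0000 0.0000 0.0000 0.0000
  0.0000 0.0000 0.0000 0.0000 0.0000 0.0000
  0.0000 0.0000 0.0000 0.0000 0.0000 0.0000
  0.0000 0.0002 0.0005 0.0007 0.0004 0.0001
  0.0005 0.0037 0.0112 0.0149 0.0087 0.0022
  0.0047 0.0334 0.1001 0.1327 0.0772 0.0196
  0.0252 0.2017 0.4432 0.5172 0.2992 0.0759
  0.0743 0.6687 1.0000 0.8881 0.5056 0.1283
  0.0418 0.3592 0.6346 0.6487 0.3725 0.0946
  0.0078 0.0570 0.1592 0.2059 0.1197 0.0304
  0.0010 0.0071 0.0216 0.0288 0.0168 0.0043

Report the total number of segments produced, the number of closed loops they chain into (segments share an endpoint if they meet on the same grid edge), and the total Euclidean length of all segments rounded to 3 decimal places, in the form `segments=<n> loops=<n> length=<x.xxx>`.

cell (6,0): code 0100 → (6.737,1.000)–(7.000,0.794)
cell (6,1): code 1100 → (6.185,2.000)–(6.737,1.000)
cell (6,2): code 1100 → (6.078,3.000)–(6.185,2.000)
cell (6,3): code 1000 → (7.000,3.894)–(6.078,3.000)
cell (7,0): code 0010 → (7.000,0.794)–(7.396,1.000)
cell (7,1): code 0111 → (7.396,1.000)–(8.000,1.678)
cell (7,3): code 1001 → (8.000,3.372)–(7.000,3.894)
cell (8,1): code 0010 → (8.000,1.678)–(8.186,2.000)
cell (8,2): code 0011 → (8.186,2.000)–(8.232,3.000)
cell (8,3): code 0001 → (8.232,3.000)–(8.000,3.372)
total: 10 segments, chained into 1 closed loop(s), length Σ = 8.061431

segments=10 loops=1 length=8.061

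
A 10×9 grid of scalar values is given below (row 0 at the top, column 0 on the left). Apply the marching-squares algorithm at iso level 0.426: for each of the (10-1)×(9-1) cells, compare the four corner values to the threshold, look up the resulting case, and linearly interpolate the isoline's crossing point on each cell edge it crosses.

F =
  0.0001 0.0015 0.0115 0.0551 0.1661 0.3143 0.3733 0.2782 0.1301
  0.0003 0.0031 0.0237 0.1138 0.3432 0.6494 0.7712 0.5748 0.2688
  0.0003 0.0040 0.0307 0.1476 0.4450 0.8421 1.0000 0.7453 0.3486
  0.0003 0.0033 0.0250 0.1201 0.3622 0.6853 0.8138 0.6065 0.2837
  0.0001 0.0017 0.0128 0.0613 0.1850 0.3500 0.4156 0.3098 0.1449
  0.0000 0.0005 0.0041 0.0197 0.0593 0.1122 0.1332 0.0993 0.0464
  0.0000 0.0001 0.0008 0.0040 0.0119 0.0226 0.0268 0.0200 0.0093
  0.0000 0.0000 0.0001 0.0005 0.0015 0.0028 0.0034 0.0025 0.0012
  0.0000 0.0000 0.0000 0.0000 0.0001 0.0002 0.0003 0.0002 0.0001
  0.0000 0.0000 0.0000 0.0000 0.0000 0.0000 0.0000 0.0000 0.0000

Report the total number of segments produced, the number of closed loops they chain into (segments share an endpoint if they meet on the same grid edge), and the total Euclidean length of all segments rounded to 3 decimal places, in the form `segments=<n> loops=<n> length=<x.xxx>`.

segments=14 loops=1 length=11.965

cell (0,4): code 0100 → (0.333,5.000)–(1.000,4.270)
cell (0,5): code 1100 → (0.132,6.000)–(0.333,5.000)
cell (0,6): code 1100 → (0.498,7.000)–(0.132,6.000)
cell (0,7): code 1000 → (1.000,7.486)–(0.498,7.000)
cell (1,3): code 0100 → (1.813,4.000)–(2.000,3.936)
cell (1,4): code 1110 → (1.000,4.270)–(1.813,4.000)
cell (1,7): code 1001 → (2.000,7.805)–(1.000,7.486)
cell (2,3): code 0010 → (2.000,3.936)–(2.229,4.000)
cell (2,4): code 0111 → (2.229,4.000)–(3.000,4.197)
cell (2,7): code 1001 → (3.000,7.559)–(2.000,7.805)
cell (3,4): code 0010 → (3.000,4.197)–(3.773,5.000)
cell (3,5): code 0011 → (3.773,5.000)–(3.974,6.000)
cell (3,6): code 0011 → (3.974,6.000)–(3.608,7.000)
cell (3,7): code 0001 → (3.608,7.000)–(3.000,7.559)
total: 14 segments, chained into 1 closed loop(s), length Σ = 11.964522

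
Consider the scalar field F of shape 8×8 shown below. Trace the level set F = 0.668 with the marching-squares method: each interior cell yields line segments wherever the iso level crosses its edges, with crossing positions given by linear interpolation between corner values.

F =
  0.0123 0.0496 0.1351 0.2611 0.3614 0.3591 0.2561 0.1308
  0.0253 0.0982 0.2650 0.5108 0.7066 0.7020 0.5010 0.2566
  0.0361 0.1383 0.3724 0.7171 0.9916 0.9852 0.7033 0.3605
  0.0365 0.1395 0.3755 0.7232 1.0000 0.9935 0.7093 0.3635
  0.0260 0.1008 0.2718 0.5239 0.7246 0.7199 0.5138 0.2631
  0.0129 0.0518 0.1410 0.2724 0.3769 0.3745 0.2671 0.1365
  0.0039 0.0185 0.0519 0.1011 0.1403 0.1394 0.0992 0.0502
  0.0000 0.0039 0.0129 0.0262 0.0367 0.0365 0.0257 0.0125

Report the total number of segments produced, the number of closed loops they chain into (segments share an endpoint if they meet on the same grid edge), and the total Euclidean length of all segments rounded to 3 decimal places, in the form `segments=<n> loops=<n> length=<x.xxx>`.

cell (0,3): code 0100 → (0.888,4.000)–(1.000,3.803)
cell (0,4): code 1100 → (0.901,5.000)–(0.888,4.000)
cell (0,5): code 1000 → (1.000,5.169)–(0.901,5.000)
cell (1,2): code 0100 → (1.762,3.000)–(2.000,2.858)
cell (1,3): code 1110 → (1.000,3.803)–(1.762,3.000)
cell (1,5): code 1101 → (1.826,6.000)–(1.000,5.169)
cell (1,6): code 1000 → (2.000,6.103)–(1.826,6.000)
cell (2,2): code 0110 → (2.000,2.858)–(3.000,2.841)
cell (2,6): code 1001 → (3.000,6.119)–(2.000,6.103)
cell (3,2): code 0010 → (3.000,2.841)–(3.277,3.000)
cell (3,3): code 0111 → (3.277,3.000)–(4.000,3.718)
cell (3,5): code 1011 → (4.000,5.252)–(3.211,6.000)
cell (3,6): code 0001 → (3.211,6.000)–(3.000,6.119)
cell (4,3): code 0010 → (4.000,3.718)–(4.163,4.000)
cell (4,4): code 0011 → (4.163,4.000)–(4.150,5.000)
cell (4,5): code 0001 → (4.150,5.000)–(4.000,5.252)
total: 16 segments, chained into 1 closed loop(s), length Σ = 10.468147

segments=16 loops=1 length=10.468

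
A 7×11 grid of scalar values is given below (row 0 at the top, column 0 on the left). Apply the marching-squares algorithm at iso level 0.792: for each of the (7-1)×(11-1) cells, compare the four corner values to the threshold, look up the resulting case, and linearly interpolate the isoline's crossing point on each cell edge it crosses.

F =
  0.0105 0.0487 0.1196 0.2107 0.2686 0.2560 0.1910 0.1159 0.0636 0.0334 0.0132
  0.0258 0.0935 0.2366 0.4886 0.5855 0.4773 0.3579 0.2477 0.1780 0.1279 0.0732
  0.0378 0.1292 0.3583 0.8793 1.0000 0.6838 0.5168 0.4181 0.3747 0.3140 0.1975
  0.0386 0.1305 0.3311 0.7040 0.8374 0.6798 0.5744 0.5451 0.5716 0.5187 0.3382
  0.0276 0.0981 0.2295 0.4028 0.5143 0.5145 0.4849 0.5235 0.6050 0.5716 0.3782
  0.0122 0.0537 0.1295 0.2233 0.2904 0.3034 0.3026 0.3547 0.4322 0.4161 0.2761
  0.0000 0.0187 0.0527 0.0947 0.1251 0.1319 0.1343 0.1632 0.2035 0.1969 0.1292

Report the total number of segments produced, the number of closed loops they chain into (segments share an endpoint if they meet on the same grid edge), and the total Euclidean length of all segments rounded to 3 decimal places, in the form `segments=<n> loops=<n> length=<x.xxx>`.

segments=8 loops=1 length=5.254

cell (1,2): code 0100 → (1.777,3.000)–(2.000,2.832)
cell (1,3): code 1100 → (1.498,4.000)–(1.777,3.000)
cell (1,4): code 1000 → (2.000,4.658)–(1.498,4.000)
cell (2,2): code 0010 → (2.000,2.832)–(2.498,3.000)
cell (2,3): code 0111 → (2.498,3.000)–(3.000,3.660)
cell (2,4): code 1001 → (3.000,4.288)–(2.000,4.658)
cell (3,3): code 0010 → (3.000,3.660)–(3.141,4.000)
cell (3,4): code 0001 → (3.141,4.000)–(3.000,4.288)
total: 8 segments, chained into 1 closed loop(s), length Σ = 5.253944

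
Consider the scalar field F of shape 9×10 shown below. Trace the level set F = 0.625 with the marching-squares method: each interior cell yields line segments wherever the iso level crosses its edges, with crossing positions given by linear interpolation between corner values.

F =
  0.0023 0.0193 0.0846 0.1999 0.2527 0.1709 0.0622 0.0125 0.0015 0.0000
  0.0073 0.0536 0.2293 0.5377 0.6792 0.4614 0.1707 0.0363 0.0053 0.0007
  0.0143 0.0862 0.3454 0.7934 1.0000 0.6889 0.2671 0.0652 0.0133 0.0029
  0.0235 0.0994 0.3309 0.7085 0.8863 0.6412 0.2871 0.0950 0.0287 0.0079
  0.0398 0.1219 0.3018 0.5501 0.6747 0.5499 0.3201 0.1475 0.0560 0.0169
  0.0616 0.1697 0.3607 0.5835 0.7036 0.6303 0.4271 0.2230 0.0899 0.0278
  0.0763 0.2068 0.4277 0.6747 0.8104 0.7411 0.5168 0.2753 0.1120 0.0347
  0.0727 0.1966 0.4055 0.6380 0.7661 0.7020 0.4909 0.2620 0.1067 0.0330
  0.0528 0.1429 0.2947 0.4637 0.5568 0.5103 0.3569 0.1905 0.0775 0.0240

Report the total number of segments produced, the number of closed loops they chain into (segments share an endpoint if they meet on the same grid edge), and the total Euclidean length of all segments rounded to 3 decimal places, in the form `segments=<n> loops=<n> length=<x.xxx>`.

cell (0,3): code 0100 → (0.873,4.000)–(1.000,3.617)
cell (0,4): code 1000 → (1.000,4.249)–(0.873,4.000)
cell (1,2): code 0100 → (1.341,3.000)–(2.000,2.624)
cell (1,3): code 1110 → (1.000,3.617)–(1.341,3.000)
cell (1,4): code 1101 → (1.719,5.000)–(1.000,4.249)
cell (1,5): code 1000 → (2.000,5.151)–(1.719,5.000)
cell (2,2): code 0110 → (2.000,2.624)–(3.000,2.779)
cell (2,5): code 1001 → (3.000,5.046)–(2.000,5.151)
cell (3,2): code 0010 → (3.000,2.779)–(3.527,3.000)
cell (3,3): code 0111 → (3.527,3.000)–(4.000,3.601)
cell (3,4): code 1011 → (4.000,4.398)–(3.177,5.000)
cell (3,5): code 0001 → (3.177,5.000)–(3.000,5.046)
cell (4,3): code 0110 → (4.000,3.601)–(5.000,3.346)
cell (4,4): code 1101 → (4.934,5.000)–(4.000,4.398)
cell (4,5): code 1000 → (5.000,5.026)–(4.934,5.000)
cell (5,2): code 0100 → (5.455,3.000)–(6.000,2.799)
cell (5,3): code 1110 → (5.000,3.346)–(5.455,3.000)
cell (5,5): code 1001 → (6.000,5.518)–(5.000,5.026)
cell (6,2): code 0110 → (6.000,2.799)–(7.000,2.944)
cell (6,5): code 1001 → (7.000,5.365)–(6.000,5.518)
cell (7,2): code 0010 → (7.000,2.944)–(7.075,3.000)
cell (7,3): code 0011 → (7.075,3.000)–(7.674,4.000)
cell (7,4): code 0011 → (7.674,4.000)–(7.402,5.000)
cell (7,5): code 0001 → (7.402,5.000)–(7.000,5.365)
total: 24 segments, chained into 1 closed loop(s), length Σ = 17.402867

segments=24 loops=1 length=17.403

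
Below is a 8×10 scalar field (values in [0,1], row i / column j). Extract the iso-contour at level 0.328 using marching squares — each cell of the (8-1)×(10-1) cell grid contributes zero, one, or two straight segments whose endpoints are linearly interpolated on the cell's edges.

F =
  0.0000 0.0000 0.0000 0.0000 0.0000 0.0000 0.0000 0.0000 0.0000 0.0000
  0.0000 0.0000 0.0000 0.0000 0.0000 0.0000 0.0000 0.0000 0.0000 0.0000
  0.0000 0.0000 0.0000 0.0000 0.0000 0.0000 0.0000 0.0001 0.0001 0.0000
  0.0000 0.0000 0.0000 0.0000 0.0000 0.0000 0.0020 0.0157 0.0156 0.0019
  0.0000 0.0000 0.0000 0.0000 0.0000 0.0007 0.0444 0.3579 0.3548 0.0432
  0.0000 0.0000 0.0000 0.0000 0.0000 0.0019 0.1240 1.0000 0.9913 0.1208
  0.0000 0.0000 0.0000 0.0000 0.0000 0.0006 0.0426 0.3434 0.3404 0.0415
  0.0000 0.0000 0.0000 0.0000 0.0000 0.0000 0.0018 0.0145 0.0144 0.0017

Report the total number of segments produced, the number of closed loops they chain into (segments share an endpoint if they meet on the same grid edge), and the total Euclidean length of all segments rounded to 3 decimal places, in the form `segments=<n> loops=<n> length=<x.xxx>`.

cell (3,6): code 0100 → (3.913,7.000)–(4.000,6.905)
cell (3,7): code 1100 → (3.921,8.000)–(3.913,7.000)
cell (3,8): code 1000 → (4.000,8.086)–(3.921,8.000)
cell (4,6): code 0110 → (4.000,6.905)–(5.000,6.233)
cell (4,8): code 1001 → (5.000,8.762)–(4.000,8.086)
cell (5,6): code 0110 → (5.000,6.233)–(6.000,6.949)
cell (5,8): code 1001 → (6.000,8.041)–(5.000,8.762)
cell (6,6): code 0010 → (6.000,6.949)–(6.047,7.000)
cell (6,7): code 0011 → (6.047,7.000)–(6.038,8.000)
cell (6,8): code 0001 → (6.038,8.000)–(6.000,8.041)
total: 10 segments, chained into 1 closed loop(s), length Σ = 7.245964

segments=10 loops=1 length=7.246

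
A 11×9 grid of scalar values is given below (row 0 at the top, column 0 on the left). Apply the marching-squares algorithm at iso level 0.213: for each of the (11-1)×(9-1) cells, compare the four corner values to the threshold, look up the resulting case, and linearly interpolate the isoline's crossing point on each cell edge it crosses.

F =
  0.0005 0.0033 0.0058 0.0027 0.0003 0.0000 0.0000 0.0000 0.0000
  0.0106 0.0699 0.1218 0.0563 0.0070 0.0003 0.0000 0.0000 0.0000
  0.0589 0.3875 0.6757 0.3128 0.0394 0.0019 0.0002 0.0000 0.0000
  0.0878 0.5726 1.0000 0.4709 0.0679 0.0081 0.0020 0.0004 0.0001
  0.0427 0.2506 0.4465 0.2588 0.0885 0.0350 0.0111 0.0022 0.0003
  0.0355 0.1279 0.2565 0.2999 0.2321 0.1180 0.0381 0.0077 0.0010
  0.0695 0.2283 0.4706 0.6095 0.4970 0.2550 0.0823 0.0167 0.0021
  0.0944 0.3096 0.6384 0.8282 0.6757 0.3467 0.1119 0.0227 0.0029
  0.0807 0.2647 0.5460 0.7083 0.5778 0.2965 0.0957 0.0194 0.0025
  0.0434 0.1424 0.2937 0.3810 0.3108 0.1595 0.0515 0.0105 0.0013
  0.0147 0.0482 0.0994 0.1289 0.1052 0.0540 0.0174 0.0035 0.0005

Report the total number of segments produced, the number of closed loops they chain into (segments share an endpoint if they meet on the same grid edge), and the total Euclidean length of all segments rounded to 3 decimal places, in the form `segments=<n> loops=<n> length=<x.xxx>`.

segments=28 loops=1 length=23.278

cell (1,0): code 0100 → (1.451,1.000)–(2.000,0.469)
cell (1,1): code 1100 → (1.165,2.000)–(1.451,1.000)
cell (1,2): code 1100 → (1.611,3.000)–(1.165,2.000)
cell (1,3): code 1000 → (2.000,3.365)–(1.611,3.000)
cell (2,0): code 0110 → (2.000,0.469)–(3.000,0.258)
cell (2,3): code 1001 → (3.000,3.640)–(2.000,3.365)
cell (3,0): code 0110 → (3.000,0.258)–(4.000,0.819)
cell (3,3): code 1001 → (4.000,3.269)–(3.000,3.640)
cell (4,0): code 0010 → (4.000,0.819)–(4.306,1.000)
cell (4,1): code 0111 → (4.306,1.000)–(5.000,1.662)
cell (4,3): code 1101 → (4.867,4.000)–(4.000,3.269)
cell (4,4): code 1000 → (5.000,4.167)–(4.867,4.000)
cell (5,0): code 0100 → (5.848,1.000)–(6.000,0.904)
cell (5,1): code 1110 → (5.000,1.662)–(5.848,1.000)
cell (5,4): code 1101 → (5.693,5.000)–(5.000,4.167)
cell (5,5): code 1000 → (6.000,5.243)–(5.693,5.000)
cell (6,0): code 0110 → (6.000,0.904)–(7.000,0.551)
cell (6,5): code 1001 → (7.000,5.569)–(6.000,5.243)
cell (7,0): code 0110 → (7.000,0.551)–(8.000,0.719)
cell (7,5): code 1001 → (8.000,5.416)–(7.000,5.569)
cell (8,0): code 0010 → (8.000,0.719)–(8.423,1.000)
cell (8,1): code 0111 → (8.423,1.000)–(9.000,1.467)
cell (8,4): code 1011 → (9.000,4.646)–(8.609,5.000)
cell (8,5): code 0001 → (8.609,5.000)–(8.000,5.416)
cell (9,1): code 0010 → (9.000,1.467)–(9.415,2.000)
cell (9,2): code 0011 → (9.415,2.000)–(9.666,3.000)
cell (9,3): code 0011 → (9.666,3.000)–(9.476,4.000)
cell (9,4): code 0001 → (9.476,4.000)–(9.000,4.646)
total: 28 segments, chained into 1 closed loop(s), length Σ = 23.277864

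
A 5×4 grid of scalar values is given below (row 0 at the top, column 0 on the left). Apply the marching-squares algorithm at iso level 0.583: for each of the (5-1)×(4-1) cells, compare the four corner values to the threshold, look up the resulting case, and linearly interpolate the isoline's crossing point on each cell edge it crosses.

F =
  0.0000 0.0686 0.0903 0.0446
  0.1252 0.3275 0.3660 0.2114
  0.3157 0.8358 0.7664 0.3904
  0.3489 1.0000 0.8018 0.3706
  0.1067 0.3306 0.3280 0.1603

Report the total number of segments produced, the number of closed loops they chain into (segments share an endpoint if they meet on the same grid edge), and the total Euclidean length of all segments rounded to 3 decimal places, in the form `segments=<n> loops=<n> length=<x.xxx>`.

segments=8 loops=1 length=6.970

cell (1,0): code 0100 → (1.503,1.000)–(2.000,0.514)
cell (1,1): code 1100 → (1.542,2.000)–(1.503,1.000)
cell (1,2): code 1000 → (2.000,2.488)–(1.542,2.000)
cell (2,0): code 0110 → (2.000,0.514)–(3.000,0.360)
cell (2,2): code 1001 → (3.000,2.507)–(2.000,2.488)
cell (3,0): code 0010 → (3.000,0.360)–(3.623,1.000)
cell (3,1): code 0011 → (3.623,1.000)–(3.462,2.000)
cell (3,2): code 0001 → (3.462,2.000)–(3.000,2.507)
total: 8 segments, chained into 1 closed loop(s), length Σ = 6.969795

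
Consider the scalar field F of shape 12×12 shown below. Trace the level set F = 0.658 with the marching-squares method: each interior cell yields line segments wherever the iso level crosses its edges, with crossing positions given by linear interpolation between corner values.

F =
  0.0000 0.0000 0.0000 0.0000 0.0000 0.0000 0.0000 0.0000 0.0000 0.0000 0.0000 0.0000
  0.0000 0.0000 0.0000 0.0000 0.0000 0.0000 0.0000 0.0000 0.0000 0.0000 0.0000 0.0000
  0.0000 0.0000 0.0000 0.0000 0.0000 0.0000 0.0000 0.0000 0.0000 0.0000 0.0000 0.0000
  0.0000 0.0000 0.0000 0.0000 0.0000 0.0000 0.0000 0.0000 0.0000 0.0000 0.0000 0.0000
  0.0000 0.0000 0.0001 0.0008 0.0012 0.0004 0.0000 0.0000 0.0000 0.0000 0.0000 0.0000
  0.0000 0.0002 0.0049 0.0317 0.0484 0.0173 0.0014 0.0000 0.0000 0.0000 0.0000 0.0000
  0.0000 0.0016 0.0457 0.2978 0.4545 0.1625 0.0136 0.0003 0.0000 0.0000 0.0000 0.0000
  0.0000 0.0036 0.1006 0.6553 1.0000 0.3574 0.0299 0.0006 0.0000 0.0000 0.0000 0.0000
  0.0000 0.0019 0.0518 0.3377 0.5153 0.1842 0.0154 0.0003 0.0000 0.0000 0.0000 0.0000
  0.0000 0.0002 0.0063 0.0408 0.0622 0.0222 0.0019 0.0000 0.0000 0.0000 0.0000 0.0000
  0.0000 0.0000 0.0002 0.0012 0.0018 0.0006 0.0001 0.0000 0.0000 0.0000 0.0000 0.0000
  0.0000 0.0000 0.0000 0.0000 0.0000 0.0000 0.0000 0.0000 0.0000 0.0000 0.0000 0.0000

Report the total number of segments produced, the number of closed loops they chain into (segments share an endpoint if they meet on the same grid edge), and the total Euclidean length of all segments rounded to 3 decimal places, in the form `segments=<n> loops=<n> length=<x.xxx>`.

segments=4 loops=1 length=4.097

cell (6,3): code 0100 → (6.373,4.000)–(7.000,3.008)
cell (6,4): code 1000 → (7.000,4.532)–(6.373,4.000)
cell (7,3): code 0010 → (7.000,3.008)–(7.706,4.000)
cell (7,4): code 0001 → (7.706,4.000)–(7.000,4.532)
total: 4 segments, chained into 1 closed loop(s), length Σ = 4.097318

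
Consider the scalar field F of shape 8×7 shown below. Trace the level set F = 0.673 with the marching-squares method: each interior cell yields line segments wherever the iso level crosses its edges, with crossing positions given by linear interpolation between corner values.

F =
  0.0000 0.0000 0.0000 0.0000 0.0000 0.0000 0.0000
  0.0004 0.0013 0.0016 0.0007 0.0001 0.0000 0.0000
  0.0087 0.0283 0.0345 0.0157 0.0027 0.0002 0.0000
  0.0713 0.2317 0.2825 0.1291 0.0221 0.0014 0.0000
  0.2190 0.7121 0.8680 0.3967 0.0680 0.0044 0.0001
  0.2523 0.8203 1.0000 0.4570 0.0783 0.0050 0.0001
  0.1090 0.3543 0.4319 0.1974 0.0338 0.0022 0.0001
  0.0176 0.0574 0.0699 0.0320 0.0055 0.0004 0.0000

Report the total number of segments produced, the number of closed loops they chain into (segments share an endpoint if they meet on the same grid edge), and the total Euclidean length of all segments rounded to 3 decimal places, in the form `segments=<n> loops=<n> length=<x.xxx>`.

cell (3,0): code 0100 → (3.919,1.000)–(4.000,0.921)
cell (3,1): code 1100 → (3.667,2.000)–(3.919,1.000)
cell (3,2): code 1000 → (4.000,2.414)–(3.667,2.000)
cell (4,0): code 0110 → (4.000,0.921)–(5.000,0.741)
cell (4,2): code 1001 → (5.000,2.602)–(4.000,2.414)
cell (5,0): code 0010 → (5.000,0.741)–(5.316,1.000)
cell (5,1): code 0011 → (5.316,1.000)–(5.576,2.000)
cell (5,2): code 0001 → (5.576,2.000)–(5.000,2.602)
total: 8 segments, chained into 1 closed loop(s), length Σ = 5.984670

segments=8 loops=1 length=5.985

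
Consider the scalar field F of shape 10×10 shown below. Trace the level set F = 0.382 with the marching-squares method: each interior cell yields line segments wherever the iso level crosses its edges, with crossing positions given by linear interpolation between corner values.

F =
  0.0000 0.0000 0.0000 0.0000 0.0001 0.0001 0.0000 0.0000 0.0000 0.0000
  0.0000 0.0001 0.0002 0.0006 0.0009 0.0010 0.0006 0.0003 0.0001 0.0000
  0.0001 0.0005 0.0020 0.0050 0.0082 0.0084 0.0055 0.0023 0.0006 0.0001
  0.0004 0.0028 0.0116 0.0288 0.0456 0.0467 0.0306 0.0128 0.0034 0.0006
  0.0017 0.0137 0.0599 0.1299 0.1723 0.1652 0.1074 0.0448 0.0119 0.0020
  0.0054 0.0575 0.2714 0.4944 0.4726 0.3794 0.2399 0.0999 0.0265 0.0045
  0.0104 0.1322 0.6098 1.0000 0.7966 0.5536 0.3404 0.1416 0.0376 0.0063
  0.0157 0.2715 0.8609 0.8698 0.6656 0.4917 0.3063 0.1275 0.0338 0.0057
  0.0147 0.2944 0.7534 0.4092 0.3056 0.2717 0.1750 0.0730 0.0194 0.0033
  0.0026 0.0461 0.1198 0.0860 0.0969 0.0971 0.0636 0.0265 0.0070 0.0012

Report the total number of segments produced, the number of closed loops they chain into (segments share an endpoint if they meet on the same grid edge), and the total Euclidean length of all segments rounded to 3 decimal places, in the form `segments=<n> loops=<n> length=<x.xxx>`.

cell (4,2): code 0100 → (4.692,3.000)–(5.000,2.496)
cell (4,3): code 1100 → (4.698,4.000)–(4.692,3.000)
cell (4,4): code 1000 → (5.000,4.972)–(4.698,4.000)
cell (5,1): code 0100 → (5.327,2.000)–(6.000,1.523)
cell (5,2): code 1110 → (5.000,2.496)–(5.327,2.000)
cell (5,4): code 1101 → (5.015,5.000)–(5.000,4.972)
cell (5,5): code 1000 → (6.000,5.805)–(5.015,5.000)
cell (6,1): code 0110 → (6.000,1.523)–(7.000,1.187)
cell (6,5): code 1001 → (7.000,5.592)–(6.000,5.805)
cell (7,1): code 0110 → (7.000,1.187)–(8.000,1.191)
cell (7,3): code 1011 → (8.000,3.263)–(7.788,4.000)
cell (7,4): code 0011 → (7.788,4.000)–(7.499,5.000)
cell (7,5): code 0001 → (7.499,5.000)–(7.000,5.592)
cell (8,1): code 0010 → (8.000,1.191)–(8.586,2.000)
cell (8,2): code 0011 → (8.586,2.000)–(8.084,3.000)
cell (8,3): code 0001 → (8.084,3.000)–(8.000,3.263)
total: 16 segments, chained into 1 closed loop(s), length Σ = 13.384665

segments=16 loops=1 length=13.385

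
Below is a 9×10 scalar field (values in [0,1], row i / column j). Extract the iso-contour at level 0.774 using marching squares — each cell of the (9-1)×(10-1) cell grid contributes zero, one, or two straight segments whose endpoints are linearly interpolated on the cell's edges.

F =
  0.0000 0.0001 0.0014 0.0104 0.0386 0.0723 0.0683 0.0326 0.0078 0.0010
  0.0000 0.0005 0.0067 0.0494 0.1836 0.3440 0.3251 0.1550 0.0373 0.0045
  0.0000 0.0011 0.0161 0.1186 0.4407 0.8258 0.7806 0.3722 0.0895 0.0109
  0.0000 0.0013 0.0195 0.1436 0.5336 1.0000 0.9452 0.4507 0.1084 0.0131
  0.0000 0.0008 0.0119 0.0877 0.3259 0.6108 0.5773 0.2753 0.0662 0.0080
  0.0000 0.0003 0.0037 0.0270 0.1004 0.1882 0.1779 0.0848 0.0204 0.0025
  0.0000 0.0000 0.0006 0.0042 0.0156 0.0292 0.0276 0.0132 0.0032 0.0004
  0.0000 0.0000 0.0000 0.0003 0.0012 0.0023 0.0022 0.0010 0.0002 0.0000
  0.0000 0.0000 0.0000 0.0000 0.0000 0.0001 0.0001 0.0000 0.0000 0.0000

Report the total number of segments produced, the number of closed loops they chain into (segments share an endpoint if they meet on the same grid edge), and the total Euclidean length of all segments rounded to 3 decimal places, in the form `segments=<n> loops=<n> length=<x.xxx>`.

cell (1,4): code 0100 → (1.892,5.000)–(2.000,4.865)
cell (1,5): code 1100 → (1.986,6.000)–(1.892,5.000)
cell (1,6): code 1000 → (2.000,6.016)–(1.986,6.000)
cell (2,4): code 0110 → (2.000,4.865)–(3.000,4.515)
cell (2,6): code 1001 → (3.000,6.346)–(2.000,6.016)
cell (3,4): code 0010 → (3.000,4.515)–(3.581,5.000)
cell (3,5): code 0011 → (3.581,5.000)–(3.465,6.000)
cell (3,6): code 0001 → (3.465,6.000)–(3.000,6.346)
total: 8 segments, chained into 1 closed loop(s), length Σ = 5.653710

segments=8 loops=1 length=5.654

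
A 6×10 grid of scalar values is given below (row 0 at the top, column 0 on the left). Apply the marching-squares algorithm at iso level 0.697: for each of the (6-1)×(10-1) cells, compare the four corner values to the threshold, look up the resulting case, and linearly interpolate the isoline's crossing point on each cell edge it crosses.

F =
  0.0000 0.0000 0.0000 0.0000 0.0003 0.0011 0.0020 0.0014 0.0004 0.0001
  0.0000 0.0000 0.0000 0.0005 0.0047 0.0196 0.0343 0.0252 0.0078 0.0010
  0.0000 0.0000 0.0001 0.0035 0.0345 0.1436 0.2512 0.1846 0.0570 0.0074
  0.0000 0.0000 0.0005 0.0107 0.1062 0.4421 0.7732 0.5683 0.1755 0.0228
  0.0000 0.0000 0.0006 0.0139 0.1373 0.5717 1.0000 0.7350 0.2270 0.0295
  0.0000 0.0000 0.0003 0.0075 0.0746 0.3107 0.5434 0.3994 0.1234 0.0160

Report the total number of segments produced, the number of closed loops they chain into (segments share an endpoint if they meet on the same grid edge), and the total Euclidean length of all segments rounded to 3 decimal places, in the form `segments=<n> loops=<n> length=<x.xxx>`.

segments=8 loops=1 length=5.262

cell (2,5): code 0100 → (2.854,6.000)–(3.000,5.770)
cell (2,6): code 1000 → (3.000,6.372)–(2.854,6.000)
cell (3,5): code 0110 → (3.000,5.770)–(4.000,5.293)
cell (3,6): code 1101 → (3.772,7.000)–(3.000,6.372)
cell (3,7): code 1000 → (4.000,7.075)–(3.772,7.000)
cell (4,5): code 0010 → (4.000,5.293)–(4.664,6.000)
cell (4,6): code 0011 → (4.664,6.000)–(4.113,7.000)
cell (4,7): code 0001 → (4.113,7.000)–(4.000,7.075)
total: 8 segments, chained into 1 closed loop(s), length Σ = 5.262440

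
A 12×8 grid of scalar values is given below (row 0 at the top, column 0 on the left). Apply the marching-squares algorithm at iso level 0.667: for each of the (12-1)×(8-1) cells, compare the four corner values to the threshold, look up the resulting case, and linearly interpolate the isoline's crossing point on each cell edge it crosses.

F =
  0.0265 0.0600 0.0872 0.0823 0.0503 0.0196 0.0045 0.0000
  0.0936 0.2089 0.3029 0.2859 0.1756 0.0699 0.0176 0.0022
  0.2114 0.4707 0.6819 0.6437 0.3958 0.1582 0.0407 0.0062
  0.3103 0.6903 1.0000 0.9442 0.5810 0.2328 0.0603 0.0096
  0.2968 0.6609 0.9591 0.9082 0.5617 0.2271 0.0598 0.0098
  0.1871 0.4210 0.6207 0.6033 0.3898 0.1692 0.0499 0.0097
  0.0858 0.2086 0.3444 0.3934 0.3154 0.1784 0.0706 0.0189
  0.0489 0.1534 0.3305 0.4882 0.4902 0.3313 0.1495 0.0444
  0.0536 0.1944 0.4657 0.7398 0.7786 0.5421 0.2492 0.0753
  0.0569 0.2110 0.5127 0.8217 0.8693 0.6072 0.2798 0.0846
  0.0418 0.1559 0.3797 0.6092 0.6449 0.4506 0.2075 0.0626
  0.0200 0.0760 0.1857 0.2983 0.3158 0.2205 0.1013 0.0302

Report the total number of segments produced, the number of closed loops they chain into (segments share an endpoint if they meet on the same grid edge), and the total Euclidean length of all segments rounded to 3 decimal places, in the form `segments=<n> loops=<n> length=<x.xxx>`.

segments=20 loops=2 length=16.229

cell (1,1): code 0100 → (1.961,2.000)–(2.000,1.929)
cell (1,2): code 1000 → (2.000,2.390)–(1.961,2.000)
cell (2,0): code 0100 → (2.894,1.000)–(3.000,0.939)
cell (2,1): code 1110 → (2.000,1.929)–(2.894,1.000)
cell (2,2): code 1101 → (2.078,3.000)–(2.000,2.390)
cell (2,3): code 1000 → (3.000,3.763)–(2.078,3.000)
cell (3,0): code 0010 → (3.000,0.939)–(3.793,1.000)
cell (3,1): code 0111 → (3.793,1.000)–(4.000,1.020)
cell (3,3): code 1001 → (4.000,3.696)–(3.000,3.763)
cell (4,1): code 0010 → (4.000,1.020)–(4.863,2.000)
cell (4,2): code 0011 → (4.863,2.000)–(4.791,3.000)
cell (4,3): code 0001 → (4.791,3.000)–(4.000,3.696)
cell (7,2): code 0100 → (7.711,3.000)–(8.000,2.734)
cell (7,3): code 1100 → (7.613,4.000)–(7.711,3.000)
cell (7,4): code 1000 → (8.000,4.472)–(7.613,4.000)
cell (8,2): code 0110 → (8.000,2.734)–(9.000,2.499)
cell (8,4): code 1001 → (9.000,4.772)–(8.000,4.472)
cell (9,2): code 0010 → (9.000,2.499)–(9.728,3.000)
cell (9,3): code 0011 → (9.728,3.000)–(9.902,4.000)
cell (9,4): code 0001 → (9.902,4.000)–(9.000,4.772)
total: 20 segments, chained into 2 closed loop(s), length Σ = 16.228871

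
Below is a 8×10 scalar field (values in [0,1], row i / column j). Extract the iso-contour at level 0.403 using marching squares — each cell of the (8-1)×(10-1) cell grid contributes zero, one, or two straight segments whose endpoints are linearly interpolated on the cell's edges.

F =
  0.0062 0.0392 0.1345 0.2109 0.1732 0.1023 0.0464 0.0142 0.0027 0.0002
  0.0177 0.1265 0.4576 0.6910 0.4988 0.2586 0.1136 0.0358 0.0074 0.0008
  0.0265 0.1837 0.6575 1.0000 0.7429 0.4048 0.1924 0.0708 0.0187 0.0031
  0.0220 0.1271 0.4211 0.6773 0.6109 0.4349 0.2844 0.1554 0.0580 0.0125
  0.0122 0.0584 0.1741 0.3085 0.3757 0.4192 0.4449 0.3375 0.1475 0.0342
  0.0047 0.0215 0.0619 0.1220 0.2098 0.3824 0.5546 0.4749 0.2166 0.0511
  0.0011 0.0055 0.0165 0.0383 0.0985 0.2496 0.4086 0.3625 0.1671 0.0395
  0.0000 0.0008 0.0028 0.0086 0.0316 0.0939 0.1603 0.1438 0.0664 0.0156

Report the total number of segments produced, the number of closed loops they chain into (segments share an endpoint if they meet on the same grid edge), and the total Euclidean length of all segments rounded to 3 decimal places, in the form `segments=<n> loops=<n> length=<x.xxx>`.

segments=24 loops=1 length=17.367

cell (0,1): code 0100 → (0.831,2.000)–(1.000,1.835)
cell (0,2): code 1100 → (0.400,3.000)–(0.831,2.000)
cell (0,3): code 1100 → (0.706,4.000)–(0.400,3.000)
cell (0,4): code 1000 → (1.000,4.399)–(0.706,4.000)
cell (1,1): code 0110 → (1.000,1.835)–(2.000,1.463)
cell (1,4): code 1101 → (1.988,5.000)–(1.000,4.399)
cell (1,5): code 1000 → (2.000,5.008)–(1.988,5.000)
cell (2,1): code 0110 → (2.000,1.463)–(3.000,1.938)
cell (2,5): code 1001 → (3.000,5.212)–(2.000,5.008)
cell (3,1): code 0010 → (3.000,1.938)–(3.073,2.000)
cell (3,2): code 0011 → (3.073,2.000)–(3.744,3.000)
cell (3,3): code 0011 → (3.744,3.000)–(3.884,4.000)
cell (3,4): code 0111 → (3.884,4.000)–(4.000,4.628)
cell (3,5): code 1101 → (3.739,6.000)–(3.000,5.212)
cell (3,6): code 1000 → (4.000,6.390)–(3.739,6.000)
cell (4,4): code 0010 → (4.000,4.628)–(4.440,5.000)
cell (4,5): code 0111 → (4.440,5.000)–(5.000,5.120)
cell (4,6): code 1101 → (4.477,7.000)–(4.000,6.390)
cell (4,7): code 1000 → (5.000,7.278)–(4.477,7.000)
cell (5,5): code 0110 → (5.000,5.120)–(6.000,5.965)
cell (5,6): code 1011 → (6.000,6.121)–(5.640,7.000)
cell (5,7): code 0001 → (5.640,7.000)–(5.000,7.278)
cell (6,5): code 0010 → (6.000,5.965)–(6.023,6.000)
cell (6,6): code 0001 → (6.023,6.000)–(6.000,6.121)
total: 24 segments, chained into 1 closed loop(s), length Σ = 17.367420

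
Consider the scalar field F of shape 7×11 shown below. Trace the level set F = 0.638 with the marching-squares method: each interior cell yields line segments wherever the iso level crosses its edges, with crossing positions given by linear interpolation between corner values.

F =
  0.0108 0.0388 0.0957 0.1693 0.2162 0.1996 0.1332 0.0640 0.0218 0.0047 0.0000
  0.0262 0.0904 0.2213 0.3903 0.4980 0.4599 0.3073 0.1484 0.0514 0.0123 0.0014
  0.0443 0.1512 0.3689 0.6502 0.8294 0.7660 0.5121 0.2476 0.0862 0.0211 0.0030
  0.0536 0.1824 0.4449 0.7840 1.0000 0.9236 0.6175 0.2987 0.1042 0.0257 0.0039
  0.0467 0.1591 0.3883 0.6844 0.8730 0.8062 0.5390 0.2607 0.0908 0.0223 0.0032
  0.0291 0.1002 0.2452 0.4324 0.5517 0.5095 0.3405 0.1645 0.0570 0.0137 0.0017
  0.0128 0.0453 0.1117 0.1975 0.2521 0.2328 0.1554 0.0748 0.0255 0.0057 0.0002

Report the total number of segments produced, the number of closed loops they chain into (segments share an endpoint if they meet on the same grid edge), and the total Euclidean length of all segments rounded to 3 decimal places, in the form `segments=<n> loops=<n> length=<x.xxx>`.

cell (1,2): code 0100 → (1.953,3.000)–(2.000,2.957)
cell (1,3): code 1100 → (1.422,4.000)–(1.953,3.000)
cell (1,4): code 1100 → (1.582,5.000)–(1.422,4.000)
cell (1,5): code 1000 → (2.000,5.504)–(1.582,5.000)
cell (2,2): code 0110 → (2.000,2.957)–(3.000,2.569)
cell (2,5): code 1001 → (3.000,5.933)–(2.000,5.504)
cell (3,2): code 0110 → (3.000,2.569)–(4.000,2.843)
cell (3,5): code 1001 → (4.000,5.629)–(3.000,5.933)
cell (4,2): code 0010 → (4.000,2.843)–(4.184,3.000)
cell (4,3): code 0011 → (4.184,3.000)–(4.731,4.000)
cell (4,4): code 0011 → (4.731,4.000)–(4.567,5.000)
cell (4,5): code 0001 → (4.567,5.000)–(4.000,5.629)
total: 12 segments, chained into 1 closed loop(s), length Σ = 10.348199

segments=12 loops=1 length=10.348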